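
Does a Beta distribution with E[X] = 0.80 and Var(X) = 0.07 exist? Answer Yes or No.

Yes

For any Beta, Var(X) < E[X]·(1−E[X]).
Here μ(1−μ) = 0.80×0.20 = 0.1600, and 0.07 < 0.1600.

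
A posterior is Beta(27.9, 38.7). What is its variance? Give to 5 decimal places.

0.00360

α+β = 66.6 and αβ = 1079.73, so Var = αβ/[(α+β)²(α+β+1)] = 1079.73/299843.856 = 0.00360.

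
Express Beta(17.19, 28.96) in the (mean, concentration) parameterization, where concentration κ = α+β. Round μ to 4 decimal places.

μ = 0.3725, κ = 46.15

κ = α+β = 17.19+28.96 = 46.15; μ = α/κ = 17.19/46.15 = 0.3725.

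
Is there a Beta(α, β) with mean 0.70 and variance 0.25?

No

The Beta variance bound is σ² < μ(1−μ).
Here μ(1−μ) = 0.70×0.30 = 0.2100, and 0.25 ≥ 0.2100.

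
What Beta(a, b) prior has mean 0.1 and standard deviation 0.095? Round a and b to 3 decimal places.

σ² = 0.095² = 0.009025.
With s = a+b, Var = μ(1−μ)/(s+1), so s+1 = (0.1×0.9)/0.009025 = 9.9723 and s = 8.9723.
a = μs = 0.897, b = (1−μ)s = 8.075.

a = 0.897, b = 8.075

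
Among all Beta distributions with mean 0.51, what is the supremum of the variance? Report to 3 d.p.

For fixed mean μ the Beta variance is μ(1−μ)/(α+β+1), increasing as α+β decreases.
Its least upper bound (not attained) is μ(1−μ) = 0.51·0.49 = 0.250.

0.250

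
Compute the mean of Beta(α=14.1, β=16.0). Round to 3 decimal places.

0.468

The Beta mean is α/(α+β) = 14.1/(14.1+16.0) = 0.468.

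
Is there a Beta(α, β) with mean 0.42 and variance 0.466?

The Beta variance bound is σ² < μ(1−μ).
Here μ(1−μ) = 0.42×0.58 = 0.2436, and 0.466 ≥ 0.2436.

No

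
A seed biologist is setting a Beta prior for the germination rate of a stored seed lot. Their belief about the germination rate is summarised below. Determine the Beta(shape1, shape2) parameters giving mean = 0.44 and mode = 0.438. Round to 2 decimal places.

With s = shape1+shape2: μ = shape1/s and mode = (shape1−1)/(s−2). Eliminating shape1 = μs,
μs − 1 = m(s−2) ⇒ s(μ−m) = 1−2m ⇒ s = 0.124/0.002 = 62.0000.
So shape1 = μs = 27.28, shape2 = (1−μ)s = 34.72.

shape1 = 27.28, shape2 = 34.72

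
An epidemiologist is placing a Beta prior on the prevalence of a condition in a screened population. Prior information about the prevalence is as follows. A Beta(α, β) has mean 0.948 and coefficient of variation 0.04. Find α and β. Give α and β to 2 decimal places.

Var = (CV·μ)² = (0.04×0.948)² = 0.001438.
α+β = μ(1−μ)/Var − 1 = 0.049296/0.001438 − 1 = 33.2827.
Thus α = 0.948·33.2827 = 31.55 and β = 0.052·33.2827 = 1.73.

α = 31.55, β = 1.73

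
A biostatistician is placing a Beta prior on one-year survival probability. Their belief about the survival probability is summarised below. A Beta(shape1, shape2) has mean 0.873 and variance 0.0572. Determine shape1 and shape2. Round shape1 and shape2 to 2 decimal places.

Let s = shape1+shape2. The Beta variance is μ(1−μ)/(s+1).
So s+1 = μ(1−μ)/σ² = (0.873×0.127)/0.0572 = 0.110871/0.0572 = 1.9383, giving s = 0.9383.
Then shape1 = μs = 0.873×0.9383 = 0.82 and shape2 = (1−μ)s = 0.127×0.9383 = 0.12.

shape1 = 0.82, shape2 = 0.12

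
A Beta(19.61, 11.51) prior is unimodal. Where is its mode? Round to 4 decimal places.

0.6391

With α,β > 1, mode = (α−1)/(α+β−2) = 18.61/29.12 = 0.6391.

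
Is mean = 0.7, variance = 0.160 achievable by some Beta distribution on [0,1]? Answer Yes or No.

For any Beta, Var(X) < E[X]·(1−E[X]).
Here μ(1−μ) = 0.7×0.3 = 0.21, and 0.160 < 0.21.

Yes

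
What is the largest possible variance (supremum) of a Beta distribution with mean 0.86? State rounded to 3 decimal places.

Var = μ(1−μ)/(α+β+1), which approaches μ(1−μ) as α+β → 0.
So the supremum is μ(1−μ) = 0.86×0.14 = 0.120.

0.120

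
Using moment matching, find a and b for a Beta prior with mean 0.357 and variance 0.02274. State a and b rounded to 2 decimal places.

a = 3.25, b = 5.85

Write ν = a+b; then a = μν and Var = μ(1−μ)/(ν+1).
ν = μ(1−μ)/Var − 1 = 0.229551/0.02274 − 1 = 9.0946.
a = 0.357·9.0946 = 3.25, b = 0.643·9.0946 = 5.85.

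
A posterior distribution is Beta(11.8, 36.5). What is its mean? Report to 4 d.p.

The Beta mean is α/(α+β) = 11.8/(11.8+36.5) = 0.2443.

0.2443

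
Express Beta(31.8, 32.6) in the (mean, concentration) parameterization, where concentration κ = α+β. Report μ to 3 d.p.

μ = 0.494, κ = 64.4

κ = α+β = 31.8+32.6 = 64.4; μ = α/κ = 31.8/64.4 = 0.494.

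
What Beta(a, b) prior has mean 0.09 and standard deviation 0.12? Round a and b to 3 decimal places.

First σ² = 0.0144. Setting a = μn, b = (1−μ)n with n = a+b,
μ(1−μ)/(n+1) = 0.0144 ⇒ n+1 = 0.0819/0.0144 = 5.6875 ⇒ n = 4.6875.
Hence a = 0.09×4.6875 = 0.422, b = 0.91×4.6875 = 4.266.

a = 0.422, b = 4.266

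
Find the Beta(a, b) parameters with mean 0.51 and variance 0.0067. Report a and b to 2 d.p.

By moment matching, a+b = μ(1−μ)/σ² − 1 = (0.51·0.49)/0.0067 − 1 = 37.2985 − 1 = 36.2985.
Since a/(a+b) = μ, a = 0.51·36.2985 = 18.51 and b = 0.49·36.2985 = 17.79.

a = 18.51, b = 17.79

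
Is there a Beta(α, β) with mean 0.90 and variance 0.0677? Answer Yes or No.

Yes

The Beta variance bound is σ² < μ(1−μ).
Here μ(1−μ) = 0.90×0.10 = 0.0900, and 0.0677 < 0.0900.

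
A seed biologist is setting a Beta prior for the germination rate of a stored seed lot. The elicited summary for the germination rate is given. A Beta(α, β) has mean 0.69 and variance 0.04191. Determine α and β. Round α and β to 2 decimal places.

Let s = α+β. The Beta variance is μ(1−μ)/(s+1).
So s+1 = μ(1−μ)/σ² = (0.69×0.31)/0.04191 = 0.2139/0.04191 = 5.1038, giving s = 4.1038.
Then α = μs = 0.69×4.1038 = 2.83 and β = (1−μ)s = 0.31×4.1038 = 1.27.

α = 2.83, β = 1.27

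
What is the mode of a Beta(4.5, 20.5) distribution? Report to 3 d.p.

0.152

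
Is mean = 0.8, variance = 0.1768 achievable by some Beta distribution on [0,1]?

No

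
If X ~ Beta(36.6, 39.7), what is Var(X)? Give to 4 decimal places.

Var = αβ/[(α+β)²(α+β+1)] = (36.6×39.7)/(76.3²×77.3) = 1453.02/450016.637 = 0.0032.

0.0032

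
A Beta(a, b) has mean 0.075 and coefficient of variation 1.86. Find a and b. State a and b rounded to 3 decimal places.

σ = CV·μ = 1.86×0.075 = 0.13950, so σ² = 0.019460.
s+1 = μ(1−μ)/σ² = 0.069375/0.019460 = 3.5650, so s = a+b = 2.5650.
a = μs = 0.192, b = (1−μ)s = 2.373.

a = 0.192, b = 2.373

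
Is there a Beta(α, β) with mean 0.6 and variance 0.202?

Yes

For any Beta, Var(X) < E[X]·(1−E[X]).
Here μ(1−μ) = 0.6×0.4 = 0.24, and 0.202 < 0.24.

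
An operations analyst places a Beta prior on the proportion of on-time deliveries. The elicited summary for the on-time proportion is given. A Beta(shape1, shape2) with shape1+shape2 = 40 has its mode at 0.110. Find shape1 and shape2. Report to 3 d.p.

For shape1,shape2>1 the mode is (shape1−1)/(shape1+shape2−2), so shape1 = mode·(κ−2)+1 = 0.110×38+1 = 5.180.
And shape2 = (1−mode)·(κ−2)+1 = 0.890×38+1 = 34.820.

shape1 = 5.180, shape2 = 34.820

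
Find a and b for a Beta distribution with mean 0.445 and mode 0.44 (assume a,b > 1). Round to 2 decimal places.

With s = a+b: μ = a/s and mode = (a−1)/(s−2). Eliminating a = μs,
μs − 1 = m(s−2) ⇒ s(μ−m) = 1−2m ⇒ s = 0.12/0.005 = 24.0000.
So a = μs = 10.68, b = (1−μ)s = 13.32.

a = 10.68, b = 13.32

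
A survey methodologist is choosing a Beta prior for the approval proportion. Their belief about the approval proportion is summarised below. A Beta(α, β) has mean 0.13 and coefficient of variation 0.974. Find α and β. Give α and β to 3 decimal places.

α = 0.787, β = 5.267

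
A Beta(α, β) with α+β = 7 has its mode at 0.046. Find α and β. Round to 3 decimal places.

For α,β>1 the mode is (α−1)/(α+β−2), so α = mode·(κ−2)+1 = 0.046×5+1 = 1.230.
And β = (1−mode)·(κ−2)+1 = 0.954×5+1 = 5.770.

α = 1.230, β = 5.770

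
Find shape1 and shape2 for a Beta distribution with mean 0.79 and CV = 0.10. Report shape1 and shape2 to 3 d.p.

shape1 = 20.210, shape2 = 5.372

σ = CV·μ = 0.10×0.79 = 0.07900, so σ² = 0.006241.
s+1 = μ(1−μ)/σ² = 0.1659/0.006241 = 26.5823, so s = shape1+shape2 = 25.5823.
shape1 = μs = 20.210, shape2 = (1−μ)s = 5.372.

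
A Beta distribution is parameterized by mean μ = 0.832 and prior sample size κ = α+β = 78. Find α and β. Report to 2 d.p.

α = 64.90, β = 13.10

α = μκ = 0.832×78 = 64.90 and β = (1−μ)κ = 0.168×78 = 13.10.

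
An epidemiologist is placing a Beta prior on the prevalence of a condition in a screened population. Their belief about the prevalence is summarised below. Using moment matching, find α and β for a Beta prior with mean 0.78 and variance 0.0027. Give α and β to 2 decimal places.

α = 48.79, β = 13.76

Write ν = α+β; then α = μν and Var = μ(1−μ)/(ν+1).
ν = μ(1−μ)/Var − 1 = 0.1716/0.0027 − 1 = 62.5556.
α = 0.78·62.5556 = 48.79, β = 0.22·62.5556 = 13.76.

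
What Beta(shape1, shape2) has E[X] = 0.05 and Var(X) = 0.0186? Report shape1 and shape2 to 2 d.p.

shape1 = 0.08, shape2 = 1.48

Let s = shape1+shape2. The Beta variance is μ(1−μ)/(s+1).
So s+1 = μ(1−μ)/σ² = (0.05×0.95)/0.0186 = 0.0475/0.0186 = 2.5538, giving s = 1.5538.
Then shape1 = μs = 0.05×1.5538 = 0.08 and shape2 = (1−μ)s = 0.95×1.5538 = 1.48.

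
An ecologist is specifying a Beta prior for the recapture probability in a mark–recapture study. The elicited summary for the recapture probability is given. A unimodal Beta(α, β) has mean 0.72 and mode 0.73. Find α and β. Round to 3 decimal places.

Let s = α+β. Mean gives α = μs = 0.72s; mode gives (α−1)/(s−2) = 0.73.
Substituting: 0.72s − 1 = 0.73(s−2) = 0.73s − 1.46, so -0.01s = -0.46 and s = 46.0000.
Then α = 0.72×46.0000 = 33.120 and β = s−α = 12.880.

α = 33.120, β = 12.880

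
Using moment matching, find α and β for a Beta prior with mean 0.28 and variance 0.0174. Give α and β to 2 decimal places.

Write ν = α+β; then α = μν and Var = μ(1−μ)/(ν+1).
ν = μ(1−μ)/Var − 1 = 0.2016/0.0174 − 1 = 10.5862.
α = 0.28·10.5862 = 2.96, β = 0.72·10.5862 = 7.62.

α = 2.96, β = 7.62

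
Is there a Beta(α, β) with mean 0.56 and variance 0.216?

Yes

The Beta variance bound is σ² < μ(1−μ).
Here μ(1−μ) = 0.56×0.44 = 0.2464, and 0.216 < 0.2464.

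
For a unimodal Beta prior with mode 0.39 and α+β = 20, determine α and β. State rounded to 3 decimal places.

Since the density peak of Beta(α,β) is at (α−1)/(α+β−2),
α = 1 + 0.39(20−2) = 8.020 and β = 20 − 8.020 = 11.980.

α = 8.020, β = 11.980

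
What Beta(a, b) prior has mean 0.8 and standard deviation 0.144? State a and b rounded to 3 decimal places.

Variance = 0.144² = 0.020736. The moment-matching identity a+b = μ(1−μ)/Var − 1 gives
a+b = 0.16/0.020736 − 1 = 6.7160, so a = μ·6.7160 = 5.373 and b = (1−μ)·6.7160 = 1.343.

a = 5.373, b = 1.343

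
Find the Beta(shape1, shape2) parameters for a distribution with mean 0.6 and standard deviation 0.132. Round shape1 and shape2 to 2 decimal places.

shape1 = 7.66, shape2 = 5.11

First σ² = 0.017424. Setting shape1 = μn, shape2 = (1−μ)n with n = shape1+shape2,
μ(1−μ)/(n+1) = 0.017424 ⇒ n+1 = 0.24/0.017424 = 13.7741 ⇒ n = 12.7741.
Hence shape1 = 0.6×12.7741 = 7.66, shape2 = 0.4×12.7741 = 5.11.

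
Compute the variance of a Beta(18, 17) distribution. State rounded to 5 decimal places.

Var = αβ/[(α+β)²(α+β+1)] = (18×17)/(35²×36) = 306/44100 = 0.00694.

0.00694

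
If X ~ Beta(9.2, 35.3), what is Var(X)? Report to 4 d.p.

0.0036

α+β = 44.5 and αβ = 324.76, so Var = αβ/[(α+β)²(α+β+1)] = 324.76/90101.375 = 0.0036.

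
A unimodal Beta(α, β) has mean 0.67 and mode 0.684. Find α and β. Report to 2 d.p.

α = 17.61, β = 8.67

With s = α+β: μ = α/s and mode = (α−1)/(s−2). Eliminating α = μs,
μs − 1 = m(s−2) ⇒ s(μ−m) = 1−2m ⇒ s = -0.368/-0.014 = 26.2857.
So α = μs = 17.61, β = (1−μ)s = 8.67.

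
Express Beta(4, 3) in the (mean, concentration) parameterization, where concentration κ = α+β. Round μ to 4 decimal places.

κ = α+β = 4+3 = 7; μ = α/κ = 4/7 = 0.5714.

μ = 0.5714, κ = 7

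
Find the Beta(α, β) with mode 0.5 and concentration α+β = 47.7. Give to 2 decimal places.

For α,β>1 the mode is (α−1)/(α+β−2), so α = mode·(κ−2)+1 = 0.5×45.7+1 = 23.85.
And β = (1−mode)·(κ−2)+1 = 0.5×45.7+1 = 23.85.

α = 23.85, β = 23.85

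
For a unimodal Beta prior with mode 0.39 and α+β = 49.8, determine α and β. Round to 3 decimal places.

For α,β>1 the mode is (α−1)/(α+β−2), so α = mode·(κ−2)+1 = 0.39×47.8+1 = 19.642.
And β = (1−mode)·(κ−2)+1 = 0.61×47.8+1 = 30.158.

α = 19.642, β = 30.158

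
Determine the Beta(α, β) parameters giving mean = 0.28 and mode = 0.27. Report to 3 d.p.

Let s = α+β. Mean gives α = μs = 0.28s; mode gives (α−1)/(s−2) = 0.27.
Substituting: 0.28s − 1 = 0.27(s−2) = 0.27s − 0.54, so 0.01s = 0.46 and s = 46.0000.
Then α = 0.28×46.0000 = 12.880 and β = s−α = 33.120.

α = 12.880, β = 33.120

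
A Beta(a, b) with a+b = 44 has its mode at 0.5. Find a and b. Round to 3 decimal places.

a = 22.000, b = 22.000

Since the density peak of Beta(a,b) is at (a−1)/(a+b−2),
a = 1 + 0.5(44−2) = 22.000 and b = 44 − 22.000 = 22.000.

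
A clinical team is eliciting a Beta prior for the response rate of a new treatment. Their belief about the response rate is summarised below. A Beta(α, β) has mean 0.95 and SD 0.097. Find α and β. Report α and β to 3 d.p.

α = 3.846, β = 0.202

First σ² = 0.009409. Setting α = μn, β = (1−μ)n with n = α+β,
μ(1−μ)/(n+1) = 0.009409 ⇒ n+1 = 0.0475/0.009409 = 5.0484 ⇒ n = 4.0484.
Hence α = 0.95×4.0484 = 3.846, β = 0.05×4.0484 = 0.202.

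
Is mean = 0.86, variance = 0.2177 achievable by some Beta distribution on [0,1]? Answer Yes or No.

The Beta variance bound is σ² < μ(1−μ).
Here μ(1−μ) = 0.86×0.14 = 0.1204, and 0.2177 ≥ 0.1204.

No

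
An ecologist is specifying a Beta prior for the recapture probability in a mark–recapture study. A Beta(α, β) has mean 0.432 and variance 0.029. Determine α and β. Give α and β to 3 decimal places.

By moment matching, α+β = μ(1−μ)/σ² − 1 = (0.432·0.568)/0.029 − 1 = 8.4612 − 1 = 7.4612.
Since α/(α+β) = μ, α = 0.432·7.4612 = 3.223 and β = 0.568·7.4612 = 4.238.

α = 3.223, β = 4.238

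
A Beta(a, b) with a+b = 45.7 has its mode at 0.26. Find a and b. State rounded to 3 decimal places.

a = 12.362, b = 33.338

Mode = (a−1)/(κ−2) with κ = a+b, so a−1 = 0.26·43.7 = 11.362.
a = 12.362; b = κ − a = 33.338.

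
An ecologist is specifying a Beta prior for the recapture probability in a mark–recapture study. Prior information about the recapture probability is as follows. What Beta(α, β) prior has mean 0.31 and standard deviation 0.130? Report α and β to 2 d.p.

α = 3.61, β = 8.04

First σ² = 0.016900. Setting α = μn, β = (1−μ)n with n = α+β,
μ(1−μ)/(n+1) = 0.016900 ⇒ n+1 = 0.2139/0.016900 = 12.6568 ⇒ n = 11.6568.
Hence α = 0.31×11.6568 = 3.61, β = 0.69×11.6568 = 8.04.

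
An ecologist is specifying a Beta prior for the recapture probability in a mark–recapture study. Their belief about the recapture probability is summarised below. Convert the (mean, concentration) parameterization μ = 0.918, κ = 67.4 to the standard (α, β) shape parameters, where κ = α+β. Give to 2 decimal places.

α = 61.87, β = 5.53

α = μκ = 0.918×67.4 = 61.87 and β = (1−μ)κ = 0.082×67.4 = 5.53.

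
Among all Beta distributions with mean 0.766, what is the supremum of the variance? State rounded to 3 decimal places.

Var = μ(1−μ)/(α+β+1), which approaches μ(1−μ) as α+β → 0.
So the supremum is μ(1−μ) = 0.766×0.234 = 0.179.

0.179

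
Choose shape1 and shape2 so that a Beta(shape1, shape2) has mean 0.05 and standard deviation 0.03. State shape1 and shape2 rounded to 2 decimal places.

shape1 = 2.59, shape2 = 49.19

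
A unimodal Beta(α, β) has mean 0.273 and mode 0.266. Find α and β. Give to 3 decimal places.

Let s = α+β. Mean gives α = μs = 0.273s; mode gives (α−1)/(s−2) = 0.266.
Substituting: 0.273s − 1 = 0.266(s−2) = 0.266s − 0.532, so 0.007s = 0.468 and s = 66.8571.
Then α = 0.273×66.8571 = 18.252 and β = s−α = 48.605.

α = 18.252, β = 48.605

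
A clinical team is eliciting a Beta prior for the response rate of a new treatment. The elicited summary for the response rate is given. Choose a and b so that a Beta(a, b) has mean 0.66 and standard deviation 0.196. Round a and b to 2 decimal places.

a = 3.20, b = 1.65

σ² = 0.196² = 0.038416.
With s = a+b, Var = μ(1−μ)/(s+1), so s+1 = (0.66×0.34)/0.038416 = 5.8413 and s = 4.8413.
a = μs = 3.20, b = (1−μ)s = 1.65.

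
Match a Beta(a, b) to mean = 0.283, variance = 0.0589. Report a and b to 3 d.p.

a = 0.692, b = 1.753

Let s = a+b. The Beta variance is μ(1−μ)/(s+1).
So s+1 = μ(1−μ)/σ² = (0.283×0.717)/0.0589 = 0.202911/0.0589 = 3.4450, giving s = 2.4450.
Then a = μs = 0.283×2.4450 = 0.692 and b = (1−μ)s = 0.717×2.4450 = 1.753.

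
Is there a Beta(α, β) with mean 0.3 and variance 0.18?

Yes

A Beta with mean μ has variance μ(1−μ)/(α+β+1) < μ(1−μ).
Here μ(1−μ) = 0.3×0.7 = 0.21, and 0.18 < 0.21.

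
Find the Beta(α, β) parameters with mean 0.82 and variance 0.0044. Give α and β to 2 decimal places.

By moment matching, α+β = μ(1−μ)/σ² − 1 = (0.82·0.18)/0.0044 − 1 = 33.5455 − 1 = 32.5455.
Since α/(α+β) = μ, α = 0.82·32.5455 = 26.69 and β = 0.18·32.5455 = 5.86.

α = 26.69, β = 5.86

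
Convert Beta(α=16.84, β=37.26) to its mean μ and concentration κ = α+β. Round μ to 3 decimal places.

μ = 0.311, κ = 54.10

κ = α+β = 16.84+37.26 = 54.10; μ = α/κ = 16.84/54.10 = 0.311.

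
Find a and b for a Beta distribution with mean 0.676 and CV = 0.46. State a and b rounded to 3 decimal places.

a = 0.855, b = 0.410

σ = CV·μ = 0.46×0.676 = 0.31096, so σ² = 0.096696.
s+1 = μ(1−μ)/σ² = 0.219024/0.096696 = 2.2651, so s = a+b = 1.2651.
a = μs = 0.855, b = (1−μ)s = 0.410.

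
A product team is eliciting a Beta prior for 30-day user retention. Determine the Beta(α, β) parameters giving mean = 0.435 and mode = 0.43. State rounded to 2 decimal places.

With s = α+β: μ = α/s and mode = (α−1)/(s−2). Eliminating α = μs,
μs − 1 = m(s−2) ⇒ s(μ−m) = 1−2m ⇒ s = 0.14/0.005 = 28.0000.
So α = μs = 12.18, β = (1−μ)s = 15.82.

α = 12.18, β = 15.82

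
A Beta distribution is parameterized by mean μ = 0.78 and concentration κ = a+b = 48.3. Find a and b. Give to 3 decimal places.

Split κ in proportion μ : (1−μ): a = 0.78·48.3 = 37.674, b = 48.3 − 37.674 = 10.626.

a = 37.674, b = 10.626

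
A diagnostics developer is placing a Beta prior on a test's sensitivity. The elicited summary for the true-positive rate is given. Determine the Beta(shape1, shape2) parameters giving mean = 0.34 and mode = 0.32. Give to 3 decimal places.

shape1 = 6.120, shape2 = 11.880

Let s = shape1+shape2. Mean gives shape1 = μs = 0.34s; mode gives (shape1−1)/(s−2) = 0.32.
Substituting: 0.34s − 1 = 0.32(s−2) = 0.32s − 0.64, so 0.02s = 0.36 and s = 18.0000.
Then shape1 = 0.34×18.0000 = 6.120 and shape2 = s−shape1 = 11.880.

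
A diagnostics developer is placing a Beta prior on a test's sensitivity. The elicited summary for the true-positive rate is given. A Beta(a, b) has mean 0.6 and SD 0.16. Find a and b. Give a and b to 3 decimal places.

a = 5.025, b = 3.350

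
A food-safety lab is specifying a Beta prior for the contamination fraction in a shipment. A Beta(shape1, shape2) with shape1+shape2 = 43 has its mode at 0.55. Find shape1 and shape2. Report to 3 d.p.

shape1 = 23.550, shape2 = 19.450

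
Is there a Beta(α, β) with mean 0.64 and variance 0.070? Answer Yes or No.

For any Beta, Var(X) < E[X]·(1−E[X]).
Here μ(1−μ) = 0.64×0.36 = 0.2304, and 0.070 < 0.2304.

Yes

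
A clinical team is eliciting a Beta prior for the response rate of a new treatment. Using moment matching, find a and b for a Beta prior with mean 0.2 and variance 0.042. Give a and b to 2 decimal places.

Write ν = a+b; then a = μν and Var = μ(1−μ)/(ν+1).
ν = μ(1−μ)/Var − 1 = 0.16/0.042 − 1 = 2.8095.
a = 0.2·2.8095 = 0.56, b = 0.8·2.8095 = 2.25.

a = 0.56, b = 2.25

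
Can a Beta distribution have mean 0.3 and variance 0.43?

No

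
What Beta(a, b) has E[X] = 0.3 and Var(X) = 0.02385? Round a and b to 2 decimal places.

Let s = a+b. The Beta variance is μ(1−μ)/(s+1).
So s+1 = μ(1−μ)/σ² = (0.3×0.7)/0.02385 = 0.21/0.02385 = 8.8050, giving s = 7.8050.
Then a = μs = 0.3×7.8050 = 2.34 and b = (1−μ)s = 0.7×7.8050 = 5.46.

a = 2.34, b = 5.46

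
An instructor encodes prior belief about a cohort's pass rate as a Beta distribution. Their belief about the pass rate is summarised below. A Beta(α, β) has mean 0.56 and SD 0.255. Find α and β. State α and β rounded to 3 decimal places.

α = 1.562, β = 1.227

σ² = 0.255² = 0.065025.
With s = α+β, Var = μ(1−μ)/(s+1), so s+1 = (0.56×0.44)/0.065025 = 3.7893 and s = 2.7893.
α = μs = 1.562, β = (1−μ)s = 1.227.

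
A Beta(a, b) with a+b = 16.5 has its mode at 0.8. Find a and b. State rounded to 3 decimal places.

a = 12.600, b = 3.900

Mode = (a−1)/(κ−2) with κ = a+b, so a−1 = 0.8·14.5 = 11.600.
a = 12.600; b = κ − a = 3.900.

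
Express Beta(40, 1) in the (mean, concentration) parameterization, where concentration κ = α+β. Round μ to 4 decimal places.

μ = 0.9756, κ = 41

κ = α+β = 40+1 = 41; μ = α/κ = 40/41 = 0.9756.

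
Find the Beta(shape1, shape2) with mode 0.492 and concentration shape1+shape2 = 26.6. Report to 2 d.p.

Mode = (shape1−1)/(κ−2) with κ = shape1+shape2, so shape1−1 = 0.492·24.6 = 12.10.
shape1 = 13.10; shape2 = κ − shape1 = 13.50.

shape1 = 13.10, shape2 = 13.50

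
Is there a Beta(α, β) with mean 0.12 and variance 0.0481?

The Beta variance bound is σ² < μ(1−μ).
Here μ(1−μ) = 0.12×0.88 = 0.1056, and 0.0481 < 0.1056.

Yes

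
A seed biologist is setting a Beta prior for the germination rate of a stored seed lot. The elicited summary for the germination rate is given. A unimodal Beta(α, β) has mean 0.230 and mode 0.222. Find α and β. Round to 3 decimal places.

α = 15.985, β = 53.515

Let s = α+β. Mean gives α = μs = 0.230s; mode gives (α−1)/(s−2) = 0.222.
Substituting: 0.230s − 1 = 0.222(s−2) = 0.222s − 0.444, so 0.008s = 0.556 and s = 69.5000.
Then α = 0.230×69.5000 = 15.985 and β = s−α = 53.515.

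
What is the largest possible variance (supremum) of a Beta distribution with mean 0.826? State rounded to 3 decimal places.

0.144

For fixed mean μ the Beta variance is μ(1−μ)/(α+β+1), increasing as α+β decreases.
Its least upper bound (not attained) is μ(1−μ) = 0.826·0.174 = 0.144.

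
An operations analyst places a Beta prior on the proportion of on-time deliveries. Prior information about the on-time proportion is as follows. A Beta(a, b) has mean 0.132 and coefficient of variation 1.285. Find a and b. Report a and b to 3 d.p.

a = 0.394, b = 2.589

σ = CV·μ = 1.285×0.132 = 0.16962, so σ² = 0.028771.
s+1 = μ(1−μ)/σ² = 0.114576/0.028771 = 3.9824, so s = a+b = 2.9824.
a = μs = 0.394, b = (1−μ)s = 2.589.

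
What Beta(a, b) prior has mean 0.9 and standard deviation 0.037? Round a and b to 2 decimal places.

a = 58.27, b = 6.47

σ² = 0.037² = 0.001369.
With s = a+b, Var = μ(1−μ)/(s+1), so s+1 = (0.9×0.1)/0.001369 = 65.7414 and s = 64.7414.
a = μs = 58.27, b = (1−μ)s = 6.47.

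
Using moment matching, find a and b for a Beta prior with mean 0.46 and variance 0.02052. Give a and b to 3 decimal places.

a = 5.108, b = 5.997

By moment matching, a+b = μ(1−μ)/σ² − 1 = (0.46·0.54)/0.02052 − 1 = 12.1053 − 1 = 11.1053.
Since a/(a+b) = μ, a = 0.46·11.1053 = 5.108 and b = 0.54·11.1053 = 5.997.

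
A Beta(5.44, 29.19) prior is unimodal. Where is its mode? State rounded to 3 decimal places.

With α,β > 1, mode = (α−1)/(α+β−2) = 4.44/32.63 = 0.136.

0.136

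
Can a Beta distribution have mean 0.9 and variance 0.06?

Yes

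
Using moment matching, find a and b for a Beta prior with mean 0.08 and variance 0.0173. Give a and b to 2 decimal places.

Write ν = a+b; then a = μν and Var = μ(1−μ)/(ν+1).
ν = μ(1−μ)/Var − 1 = 0.0736/0.0173 − 1 = 3.2543.
a = 0.08·3.2543 = 0.26, b = 0.92·3.2543 = 2.99.

a = 0.26, b = 2.99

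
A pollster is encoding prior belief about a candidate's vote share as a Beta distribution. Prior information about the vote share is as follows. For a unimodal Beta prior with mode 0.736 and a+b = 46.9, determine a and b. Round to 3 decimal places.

a = 34.046, b = 12.854

For a,b>1 the mode is (a−1)/(a+b−2), so a = mode·(κ−2)+1 = 0.736×44.9+1 = 34.046.
And b = (1−mode)·(κ−2)+1 = 0.264×44.9+1 = 12.854.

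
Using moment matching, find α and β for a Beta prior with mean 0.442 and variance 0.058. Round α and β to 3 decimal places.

α = 1.438, β = 1.815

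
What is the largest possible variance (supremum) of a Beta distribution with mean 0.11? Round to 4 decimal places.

0.0979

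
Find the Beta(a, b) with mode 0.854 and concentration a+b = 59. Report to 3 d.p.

Mode = (a−1)/(κ−2) with κ = a+b, so a−1 = 0.854·57 = 48.678.
a = 49.678; b = κ − a = 9.322.

a = 49.678, b = 9.322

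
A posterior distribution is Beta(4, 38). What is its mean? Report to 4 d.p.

The Beta mean is α/(α+β) = 4/(4+38) = 0.0952.

0.0952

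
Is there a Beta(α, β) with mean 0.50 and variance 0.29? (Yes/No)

No

For any Beta, Var(X) < E[X]·(1−E[X]).
Here μ(1−μ) = 0.50×0.50 = 0.2500, and 0.29 ≥ 0.2500.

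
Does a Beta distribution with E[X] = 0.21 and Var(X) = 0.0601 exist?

Yes

The Beta variance bound is σ² < μ(1−μ).
Here μ(1−μ) = 0.21×0.79 = 0.1659, and 0.0601 < 0.1659.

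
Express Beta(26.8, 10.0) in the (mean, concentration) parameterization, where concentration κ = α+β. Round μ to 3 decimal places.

μ = 0.728, κ = 36.8

κ = α+β = 26.8+10.0 = 36.8; μ = α/κ = 26.8/36.8 = 0.728.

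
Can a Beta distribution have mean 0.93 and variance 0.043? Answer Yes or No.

Yes

The Beta variance bound is σ² < μ(1−μ).
Here μ(1−μ) = 0.93×0.07 = 0.0651, and 0.043 < 0.0651.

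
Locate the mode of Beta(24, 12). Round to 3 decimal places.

0.676

The density x^(α−1)(1−x)^(β−1) is maximised at (α−1)/(α+β−2) = 23/34 = 0.676.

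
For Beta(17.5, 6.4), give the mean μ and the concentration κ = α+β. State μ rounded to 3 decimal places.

μ = 0.732, κ = 23.9

κ = α+β = 17.5+6.4 = 23.9; μ = α/κ = 17.5/23.9 = 0.732.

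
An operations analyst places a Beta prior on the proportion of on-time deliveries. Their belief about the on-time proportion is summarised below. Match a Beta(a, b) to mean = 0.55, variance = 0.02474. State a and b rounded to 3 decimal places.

Let s = a+b. The Beta variance is μ(1−μ)/(s+1).
So s+1 = μ(1−μ)/σ² = (0.55×0.45)/0.02474 = 0.2475/0.02474 = 10.0040, giving s = 9.0040.
Then a = μs = 0.55×9.0040 = 4.952 and b = (1−μ)s = 0.45×9.0040 = 4.052.

a = 4.952, b = 4.052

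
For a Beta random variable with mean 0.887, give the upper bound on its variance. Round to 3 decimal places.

0.100

Var = μ(1−μ)/(α+β+1), which approaches μ(1−μ) as α+β → 0.
So the supremum is μ(1−μ) = 0.887×0.113 = 0.100.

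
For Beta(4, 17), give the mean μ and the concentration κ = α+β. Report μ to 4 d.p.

μ = 0.1905, κ = 21

κ = α+β = 4+17 = 21; μ = α/κ = 4/21 = 0.1905.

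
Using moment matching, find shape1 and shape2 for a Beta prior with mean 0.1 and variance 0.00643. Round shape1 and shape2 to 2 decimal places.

shape1 = 1.30, shape2 = 11.70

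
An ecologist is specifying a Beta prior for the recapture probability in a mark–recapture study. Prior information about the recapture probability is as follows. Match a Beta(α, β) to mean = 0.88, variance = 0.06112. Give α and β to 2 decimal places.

α = 0.64, β = 0.09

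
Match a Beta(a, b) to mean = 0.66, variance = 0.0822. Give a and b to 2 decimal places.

Let s = a+b. The Beta variance is μ(1−μ)/(s+1).
So s+1 = μ(1−μ)/σ² = (0.66×0.34)/0.0822 = 0.2244/0.0822 = 2.7299, giving s = 1.7299.
Then a = μs = 0.66×1.7299 = 1.14 and b = (1−μ)s = 0.34×1.7299 = 0.59.

a = 1.14, b = 0.59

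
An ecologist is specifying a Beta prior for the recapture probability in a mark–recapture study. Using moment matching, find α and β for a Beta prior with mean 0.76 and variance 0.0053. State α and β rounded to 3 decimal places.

Write ν = α+β; then α = μν and Var = μ(1−μ)/(ν+1).
ν = μ(1−μ)/Var − 1 = 0.1824/0.0053 − 1 = 33.4151.
α = 0.76·33.4151 = 25.395, β = 0.24·33.4151 = 8.020.

α = 25.395, β = 8.020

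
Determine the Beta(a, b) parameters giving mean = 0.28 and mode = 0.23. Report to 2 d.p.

a = 3.02, b = 7.78

With s = a+b: μ = a/s and mode = (a−1)/(s−2). Eliminating a = μs,
μs − 1 = m(s−2) ⇒ s(μ−m) = 1−2m ⇒ s = 0.54/0.05 = 10.8000.
So a = μs = 3.02, b = (1−μ)s = 7.78.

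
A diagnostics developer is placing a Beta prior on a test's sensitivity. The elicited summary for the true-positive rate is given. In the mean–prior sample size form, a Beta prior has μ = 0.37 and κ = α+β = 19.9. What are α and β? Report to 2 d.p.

Split κ in proportion μ : (1−μ): α = 0.37·19.9 = 7.36, β = 19.9 − 7.36 = 12.54.

α = 7.36, β = 12.54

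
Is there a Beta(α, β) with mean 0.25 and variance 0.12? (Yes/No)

Yes

For any Beta, Var(X) < E[X]·(1−E[X]).
Here μ(1−μ) = 0.25×0.75 = 0.1875, and 0.12 < 0.1875.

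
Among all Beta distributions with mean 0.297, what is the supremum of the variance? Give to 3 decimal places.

For fixed mean μ the Beta variance is μ(1−μ)/(α+β+1), increasing as α+β decreases.
Its least upper bound (not attained) is μ(1−μ) = 0.297·0.703 = 0.209.

0.209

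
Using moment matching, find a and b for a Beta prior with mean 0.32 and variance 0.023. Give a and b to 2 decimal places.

a = 2.71, b = 5.75

Write ν = a+b; then a = μν and Var = μ(1−μ)/(ν+1).
ν = μ(1−μ)/Var − 1 = 0.2176/0.023 − 1 = 8.4609.
a = 0.32·8.4609 = 2.71, b = 0.68·8.4609 = 5.75.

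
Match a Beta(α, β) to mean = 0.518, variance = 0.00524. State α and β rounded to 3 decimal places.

α = 24.164, β = 22.484

Let s = α+β. The Beta variance is μ(1−μ)/(s+1).
So s+1 = μ(1−μ)/σ² = (0.518×0.482)/0.00524 = 0.249676/0.00524 = 47.6481, giving s = 46.6481.
Then α = μs = 0.518×46.6481 = 24.164 and β = (1−μ)s = 0.482×46.6481 = 22.484.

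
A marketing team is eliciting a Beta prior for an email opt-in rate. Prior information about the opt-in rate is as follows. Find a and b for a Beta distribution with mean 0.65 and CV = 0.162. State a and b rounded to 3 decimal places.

a = 12.686, b = 6.831

Var = (CV·μ)² = (0.162×0.65)² = 0.011088.
a+b = μ(1−μ)/Var − 1 = 0.2275/0.011088 − 1 = 19.5175.
Thus a = 0.65·19.5175 = 12.686 and b = 0.35·19.5175 = 6.831.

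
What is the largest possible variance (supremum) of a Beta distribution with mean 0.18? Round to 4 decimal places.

0.1476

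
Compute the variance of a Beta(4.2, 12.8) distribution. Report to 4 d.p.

0.0103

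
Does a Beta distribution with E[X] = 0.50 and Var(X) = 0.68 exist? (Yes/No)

No

A Beta with mean μ has variance μ(1−μ)/(α+β+1) < μ(1−μ).
Here μ(1−μ) = 0.50×0.50 = 0.2500, and 0.68 ≥ 0.2500.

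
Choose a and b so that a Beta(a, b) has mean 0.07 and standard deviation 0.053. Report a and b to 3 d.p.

a = 1.552, b = 20.623

Variance = 0.053² = 0.002809. The moment-matching identity a+b = μ(1−μ)/Var − 1 gives
a+b = 0.0651/0.002809 − 1 = 22.1755, so a = μ·22.1755 = 1.552 and b = (1−μ)·22.1755 = 20.623.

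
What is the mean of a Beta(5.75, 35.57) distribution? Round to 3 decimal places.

0.139

The Beta mean is α/(α+β) = 5.75/(5.75+35.57) = 0.139.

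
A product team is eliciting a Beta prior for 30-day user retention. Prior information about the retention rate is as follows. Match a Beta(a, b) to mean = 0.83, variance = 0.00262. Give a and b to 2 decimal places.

a = 43.87, b = 8.99

By moment matching, a+b = μ(1−μ)/σ² − 1 = (0.83·0.17)/0.00262 − 1 = 53.8550 − 1 = 52.8550.
Since a/(a+b) = μ, a = 0.83·52.8550 = 43.87 and b = 0.17·52.8550 = 8.99.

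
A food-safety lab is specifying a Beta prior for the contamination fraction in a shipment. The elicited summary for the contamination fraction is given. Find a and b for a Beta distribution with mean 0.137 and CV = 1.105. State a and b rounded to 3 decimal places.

a = 0.570, b = 3.589

Var = (CV·μ)² = (1.105×0.137)² = 0.022917.
a+b = μ(1−μ)/Var − 1 = 0.118231/0.022917 − 1 = 4.1590.
Thus a = 0.137·4.1590 = 0.570 and b = 0.863·4.1590 = 3.589.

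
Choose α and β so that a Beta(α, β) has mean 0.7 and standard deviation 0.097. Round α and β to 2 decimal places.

First σ² = 0.009409. Setting α = μn, β = (1−μ)n with n = α+β,
μ(1−μ)/(n+1) = 0.009409 ⇒ n+1 = 0.21/0.009409 = 22.3191 ⇒ n = 21.3191.
Hence α = 0.7×21.3191 = 14.92, β = 0.3×21.3191 = 6.40.

α = 14.92, β = 6.40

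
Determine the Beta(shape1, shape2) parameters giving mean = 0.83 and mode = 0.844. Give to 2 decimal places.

shape1 = 40.79, shape2 = 8.35

Let s = shape1+shape2. Mean gives shape1 = μs = 0.83s; mode gives (shape1−1)/(s−2) = 0.844.
Substituting: 0.83s − 1 = 0.844(s−2) = 0.844s − 1.688, so -0.014s = -0.688 and s = 49.1429.
Then shape1 = 0.83×49.1429 = 40.79 and shape2 = s−shape1 = 8.35.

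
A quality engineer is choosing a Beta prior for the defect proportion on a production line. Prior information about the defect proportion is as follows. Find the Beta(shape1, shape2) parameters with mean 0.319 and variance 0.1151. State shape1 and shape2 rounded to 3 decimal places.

Write ν = shape1+shape2; then shape1 = μν and Var = μ(1−μ)/(ν+1).
ν = μ(1−μ)/Var − 1 = 0.217239/0.1151 − 1 = 0.8874.
shape1 = 0.319·0.8874 = 0.283, shape2 = 0.681·0.8874 = 0.604.

shape1 = 0.283, shape2 = 0.604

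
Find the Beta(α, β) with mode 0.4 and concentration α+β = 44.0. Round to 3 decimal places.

Mode = (α−1)/(κ−2) with κ = α+β, so α−1 = 0.4·42.0 = 16.800.
α = 17.800; β = κ − α = 26.200.

α = 17.800, β = 26.200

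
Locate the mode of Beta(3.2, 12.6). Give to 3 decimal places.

0.159

With α,β > 1, mode = (α−1)/(α+β−2) = 2.2/13.8 = 0.159.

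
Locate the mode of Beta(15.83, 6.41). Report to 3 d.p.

0.733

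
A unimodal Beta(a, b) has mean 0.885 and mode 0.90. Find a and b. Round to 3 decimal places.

a = 47.200, b = 6.133

Let s = a+b. Mean gives a = μs = 0.885s; mode gives (a−1)/(s−2) = 0.90.
Substituting: 0.885s − 1 = 0.90(s−2) = 0.90s − 1.80, so -0.015s = -0.80 and s = 53.3333.
Then a = 0.885×53.3333 = 47.200 and b = s−a = 6.133.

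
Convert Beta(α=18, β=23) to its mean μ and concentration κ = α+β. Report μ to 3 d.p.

μ = 0.439, κ = 41

κ = α+β = 18+23 = 41; μ = α/κ = 18/41 = 0.439.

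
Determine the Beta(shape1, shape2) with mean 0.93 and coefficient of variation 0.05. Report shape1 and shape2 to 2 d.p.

shape1 = 27.07, shape2 = 2.04

σ = CV·μ = 0.05×0.93 = 0.04650, so σ² = 0.002162.
s+1 = μ(1−μ)/σ² = 0.0651/0.002162 = 30.1075, so s = shape1+shape2 = 29.1075.
shape1 = μs = 27.07, shape2 = (1−μ)s = 2.04.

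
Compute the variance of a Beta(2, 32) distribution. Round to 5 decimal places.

0.00158

μ = 2/34 = 0.058824; Var = μ(1−μ)/(α+β+1) = 0.0553633/35 = 0.00158.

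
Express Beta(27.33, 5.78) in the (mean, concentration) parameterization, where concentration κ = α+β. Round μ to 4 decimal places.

μ = 0.8254, κ = 33.11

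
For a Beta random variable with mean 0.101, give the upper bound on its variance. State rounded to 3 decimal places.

0.091

Var = μ(1−μ)/(α+β+1), which approaches μ(1−μ) as α+β → 0.
So the supremum is μ(1−μ) = 0.101×0.899 = 0.091.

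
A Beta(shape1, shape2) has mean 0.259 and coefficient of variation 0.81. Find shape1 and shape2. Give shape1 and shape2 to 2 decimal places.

σ = CV·μ = 0.81×0.259 = 0.20979, so σ² = 0.044012.
s+1 = μ(1−μ)/σ² = 0.191919/0.044012 = 4.3606, so s = shape1+shape2 = 3.3606.
shape1 = μs = 0.87, shape2 = (1−μ)s = 2.49.

shape1 = 0.87, shape2 = 2.49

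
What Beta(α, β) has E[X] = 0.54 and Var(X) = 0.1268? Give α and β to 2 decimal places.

α = 0.52, β = 0.44

By moment matching, α+β = μ(1−μ)/σ² − 1 = (0.54·0.46)/0.1268 − 1 = 1.9590 − 1 = 0.9590.
Since α/(α+β) = μ, α = 0.54·0.9590 = 0.52 and β = 0.46·0.9590 = 0.44.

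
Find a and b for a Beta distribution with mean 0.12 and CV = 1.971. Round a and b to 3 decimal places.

a = 0.107, b = 0.781

Var = (CV·μ)² = (1.971×0.12)² = 0.055942.
a+b = μ(1−μ)/Var − 1 = 0.1056/0.055942 − 1 = 0.8877.
Thus a = 0.12·0.8877 = 0.107 and b = 0.88·0.8877 = 0.781.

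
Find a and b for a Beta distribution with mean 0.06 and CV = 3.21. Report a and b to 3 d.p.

Var = (CV·μ)² = (3.21×0.06)² = 0.037095.
a+b = μ(1−μ)/Var − 1 = 0.0564/0.037095 − 1 = 0.5204.
Thus a = 0.06·0.5204 = 0.031 and b = 0.94·0.5204 = 0.489.

a = 0.031, b = 0.489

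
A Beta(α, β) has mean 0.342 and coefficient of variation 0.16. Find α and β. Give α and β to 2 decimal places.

σ = CV·μ = 0.16×0.342 = 0.05472, so σ² = 0.002994.
s+1 = μ(1−μ)/σ² = 0.225036/0.002994 = 75.1553, so s = α+β = 74.1553.
α = μs = 25.36, β = (1−μ)s = 48.79.

α = 25.36, β = 48.79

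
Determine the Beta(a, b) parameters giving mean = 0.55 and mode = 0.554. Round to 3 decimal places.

a = 14.850, b = 12.150

Let s = a+b. Mean gives a = μs = 0.55s; mode gives (a−1)/(s−2) = 0.554.
Substituting: 0.55s − 1 = 0.554(s−2) = 0.554s − 1.108, so -0.004s = -0.108 and s = 27.0000.
Then a = 0.55×27.0000 = 14.850 and b = s−a = 12.150.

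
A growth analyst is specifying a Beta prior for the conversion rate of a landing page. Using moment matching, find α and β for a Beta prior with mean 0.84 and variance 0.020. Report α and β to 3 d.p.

Write ν = α+β; then α = μν and Var = μ(1−μ)/(ν+1).
ν = μ(1−μ)/Var − 1 = 0.1344/0.020 − 1 = 5.7200.
α = 0.84·5.7200 = 4.805, β = 0.16·5.7200 = 0.915.

α = 4.805, β = 0.915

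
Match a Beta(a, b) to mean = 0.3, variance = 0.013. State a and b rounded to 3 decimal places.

a = 4.546, b = 10.608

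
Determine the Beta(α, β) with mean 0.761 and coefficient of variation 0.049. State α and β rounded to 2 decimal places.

σ = CV·μ = 0.049×0.761 = 0.03729, so σ² = 0.001390.
s+1 = μ(1−μ)/σ² = 0.181879/0.001390 = 130.8040, so s = α+β = 129.8040.
α = μs = 98.78, β = (1−μ)s = 31.02.

α = 98.78, β = 31.02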